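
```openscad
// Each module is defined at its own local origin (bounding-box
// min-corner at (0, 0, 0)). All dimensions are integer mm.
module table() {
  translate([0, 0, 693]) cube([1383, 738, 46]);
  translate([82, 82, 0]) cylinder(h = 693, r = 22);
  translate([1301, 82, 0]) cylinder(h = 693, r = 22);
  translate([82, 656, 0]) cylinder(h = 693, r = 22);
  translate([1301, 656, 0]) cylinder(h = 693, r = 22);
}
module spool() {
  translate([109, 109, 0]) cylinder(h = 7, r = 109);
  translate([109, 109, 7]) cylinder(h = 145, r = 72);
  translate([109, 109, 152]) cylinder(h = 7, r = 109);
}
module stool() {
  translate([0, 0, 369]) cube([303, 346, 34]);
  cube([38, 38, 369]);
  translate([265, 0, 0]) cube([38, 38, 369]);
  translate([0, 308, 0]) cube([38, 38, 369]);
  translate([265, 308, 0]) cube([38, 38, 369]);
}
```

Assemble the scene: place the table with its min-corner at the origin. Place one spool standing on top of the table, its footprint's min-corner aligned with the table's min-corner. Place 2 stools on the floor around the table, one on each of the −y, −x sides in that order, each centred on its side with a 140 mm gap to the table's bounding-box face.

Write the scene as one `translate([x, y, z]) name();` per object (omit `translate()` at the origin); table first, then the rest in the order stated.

table();
translate([0, 0, 739]) spool();
translate([540, -486, 0]) stool();
translate([-443, 196, 0]) stool();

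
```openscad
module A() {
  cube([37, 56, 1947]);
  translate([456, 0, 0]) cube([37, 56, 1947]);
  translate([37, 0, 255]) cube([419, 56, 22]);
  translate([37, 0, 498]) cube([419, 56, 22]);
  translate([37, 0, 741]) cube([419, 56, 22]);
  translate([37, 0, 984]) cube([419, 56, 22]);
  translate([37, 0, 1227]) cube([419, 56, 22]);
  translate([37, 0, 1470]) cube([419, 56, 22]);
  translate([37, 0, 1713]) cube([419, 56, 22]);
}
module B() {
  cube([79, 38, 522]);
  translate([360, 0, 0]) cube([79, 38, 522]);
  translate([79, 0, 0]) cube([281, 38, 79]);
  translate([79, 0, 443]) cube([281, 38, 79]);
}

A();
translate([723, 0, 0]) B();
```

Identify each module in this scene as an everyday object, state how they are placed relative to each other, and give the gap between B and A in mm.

The picture frame's nearest face is 230 mm from the ladder's +x face.

A is a ladder. B is a picture frame. The picture frame is on the floor beside the ladder on its +x side. The gap between the picture frame and the ladder is 230 mm.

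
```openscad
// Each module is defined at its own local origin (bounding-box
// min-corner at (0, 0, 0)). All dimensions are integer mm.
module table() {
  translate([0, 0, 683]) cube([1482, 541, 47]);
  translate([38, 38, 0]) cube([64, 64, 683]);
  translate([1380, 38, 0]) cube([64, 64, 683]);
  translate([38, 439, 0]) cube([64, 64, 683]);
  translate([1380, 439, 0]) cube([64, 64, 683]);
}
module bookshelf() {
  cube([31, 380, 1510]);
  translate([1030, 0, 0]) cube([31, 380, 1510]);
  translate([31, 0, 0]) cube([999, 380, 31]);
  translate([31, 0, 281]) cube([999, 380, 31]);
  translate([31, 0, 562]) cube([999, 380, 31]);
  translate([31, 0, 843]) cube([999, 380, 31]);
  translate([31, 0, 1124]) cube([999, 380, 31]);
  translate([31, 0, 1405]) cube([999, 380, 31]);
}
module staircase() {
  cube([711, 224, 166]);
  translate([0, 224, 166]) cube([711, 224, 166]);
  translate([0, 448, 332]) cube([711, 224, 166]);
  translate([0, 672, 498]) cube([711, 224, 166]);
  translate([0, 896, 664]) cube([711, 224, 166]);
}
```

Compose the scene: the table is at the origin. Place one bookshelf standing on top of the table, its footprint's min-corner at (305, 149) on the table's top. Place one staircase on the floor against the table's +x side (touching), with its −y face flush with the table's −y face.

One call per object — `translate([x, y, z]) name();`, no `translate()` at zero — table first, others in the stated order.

table();
translate([305, 149, 730]) bookshelf();
translate([1482, 0, 0]) staircase();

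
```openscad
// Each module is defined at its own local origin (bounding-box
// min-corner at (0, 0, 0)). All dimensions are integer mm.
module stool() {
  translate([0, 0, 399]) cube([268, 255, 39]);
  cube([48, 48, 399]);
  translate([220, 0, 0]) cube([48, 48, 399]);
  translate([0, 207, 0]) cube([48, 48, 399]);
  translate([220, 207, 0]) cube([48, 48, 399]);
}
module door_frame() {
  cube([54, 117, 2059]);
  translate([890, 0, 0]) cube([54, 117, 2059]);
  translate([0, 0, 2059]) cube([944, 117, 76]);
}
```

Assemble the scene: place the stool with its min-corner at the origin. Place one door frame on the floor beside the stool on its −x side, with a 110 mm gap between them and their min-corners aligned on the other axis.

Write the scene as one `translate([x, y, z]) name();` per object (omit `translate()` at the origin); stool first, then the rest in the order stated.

stool();
translate([-1054, 0, 0]) door_frame();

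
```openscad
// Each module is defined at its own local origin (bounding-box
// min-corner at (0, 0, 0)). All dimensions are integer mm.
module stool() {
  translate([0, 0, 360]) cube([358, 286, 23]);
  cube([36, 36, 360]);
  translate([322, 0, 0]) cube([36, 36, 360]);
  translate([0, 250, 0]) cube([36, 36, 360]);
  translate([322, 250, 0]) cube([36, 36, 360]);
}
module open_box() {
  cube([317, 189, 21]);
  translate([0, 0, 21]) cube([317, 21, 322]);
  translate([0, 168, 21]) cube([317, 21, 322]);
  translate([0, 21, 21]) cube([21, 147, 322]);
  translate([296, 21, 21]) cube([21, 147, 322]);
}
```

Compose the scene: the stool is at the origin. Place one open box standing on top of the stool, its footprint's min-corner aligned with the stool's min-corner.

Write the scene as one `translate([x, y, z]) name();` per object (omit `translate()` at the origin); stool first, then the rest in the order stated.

stool();
translate([0, 0, 383]) open_box();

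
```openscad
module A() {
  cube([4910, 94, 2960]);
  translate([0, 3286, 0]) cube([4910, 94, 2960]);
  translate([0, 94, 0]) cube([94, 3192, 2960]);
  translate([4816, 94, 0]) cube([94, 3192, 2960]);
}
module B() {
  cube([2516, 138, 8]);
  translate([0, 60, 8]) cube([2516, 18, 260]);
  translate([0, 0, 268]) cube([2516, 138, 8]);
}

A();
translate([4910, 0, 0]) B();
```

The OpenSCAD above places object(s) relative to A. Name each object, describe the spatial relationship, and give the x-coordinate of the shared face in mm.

The house frame's +x face and the I-beam's −x face are both at x = 4910 mm.

A is a house frame. B is an I-beam. The I-beam is against the house frame's +x side, with their −y faces flush. The x-coordinate of the shared face is 4910 mm.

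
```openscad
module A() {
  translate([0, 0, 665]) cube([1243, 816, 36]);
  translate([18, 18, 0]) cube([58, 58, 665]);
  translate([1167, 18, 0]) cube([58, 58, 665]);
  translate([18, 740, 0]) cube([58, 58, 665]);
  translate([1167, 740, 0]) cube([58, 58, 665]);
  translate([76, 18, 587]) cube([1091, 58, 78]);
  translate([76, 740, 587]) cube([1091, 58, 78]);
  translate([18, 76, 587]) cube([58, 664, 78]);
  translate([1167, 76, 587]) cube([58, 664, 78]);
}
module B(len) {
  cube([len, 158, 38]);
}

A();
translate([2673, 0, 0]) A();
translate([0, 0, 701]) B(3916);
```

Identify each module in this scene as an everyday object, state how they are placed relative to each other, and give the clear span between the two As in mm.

Second table starts at x = 2673; first ends at x = 1243; clear span = 2673 − 1243 = 1430 mm.

A is a table. B is a beam. A beam spans the tops of two tables. The clear span between the two tables is 1430 mm.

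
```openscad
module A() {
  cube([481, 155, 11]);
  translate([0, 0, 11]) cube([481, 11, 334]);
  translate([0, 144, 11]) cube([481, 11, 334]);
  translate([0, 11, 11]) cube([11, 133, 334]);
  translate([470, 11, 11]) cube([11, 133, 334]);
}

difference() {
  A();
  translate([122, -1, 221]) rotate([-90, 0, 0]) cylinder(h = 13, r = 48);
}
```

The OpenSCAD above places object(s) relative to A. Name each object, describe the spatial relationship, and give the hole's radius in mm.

A is an open box. The open box has a circular hole through its front wall. The hole's radius is 48 mm.

The subtracted cylinder has r = 48 mm.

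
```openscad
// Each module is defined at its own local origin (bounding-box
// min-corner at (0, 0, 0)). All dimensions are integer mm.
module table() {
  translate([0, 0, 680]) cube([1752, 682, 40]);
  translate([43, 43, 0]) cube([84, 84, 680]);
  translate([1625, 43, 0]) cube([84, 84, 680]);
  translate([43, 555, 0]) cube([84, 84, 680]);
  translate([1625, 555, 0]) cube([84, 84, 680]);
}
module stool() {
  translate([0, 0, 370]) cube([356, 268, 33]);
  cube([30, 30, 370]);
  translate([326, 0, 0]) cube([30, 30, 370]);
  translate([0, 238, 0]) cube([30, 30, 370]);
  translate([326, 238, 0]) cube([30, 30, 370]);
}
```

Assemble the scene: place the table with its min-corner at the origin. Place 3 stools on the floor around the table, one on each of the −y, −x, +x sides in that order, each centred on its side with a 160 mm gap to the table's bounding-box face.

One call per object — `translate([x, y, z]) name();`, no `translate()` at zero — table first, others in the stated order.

table();
translate([698, -428, 0]) stool();
translate([-516, 207, 0]) stool();
translate([1912, 207, 0]) stool();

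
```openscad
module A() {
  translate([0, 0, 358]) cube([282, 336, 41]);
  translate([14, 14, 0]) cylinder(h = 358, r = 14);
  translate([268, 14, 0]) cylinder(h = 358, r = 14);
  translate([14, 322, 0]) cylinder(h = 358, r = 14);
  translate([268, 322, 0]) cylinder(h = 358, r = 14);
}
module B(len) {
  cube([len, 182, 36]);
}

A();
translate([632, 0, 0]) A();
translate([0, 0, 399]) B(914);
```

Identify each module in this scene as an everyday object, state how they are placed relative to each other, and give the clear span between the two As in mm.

A is a stool. B is a beam. A beam spans the tops of two stools. The clear span between the two stools is 350 mm.

Second stool starts at x = 632; first ends at x = 282; clear span = 632 − 282 = 350 mm.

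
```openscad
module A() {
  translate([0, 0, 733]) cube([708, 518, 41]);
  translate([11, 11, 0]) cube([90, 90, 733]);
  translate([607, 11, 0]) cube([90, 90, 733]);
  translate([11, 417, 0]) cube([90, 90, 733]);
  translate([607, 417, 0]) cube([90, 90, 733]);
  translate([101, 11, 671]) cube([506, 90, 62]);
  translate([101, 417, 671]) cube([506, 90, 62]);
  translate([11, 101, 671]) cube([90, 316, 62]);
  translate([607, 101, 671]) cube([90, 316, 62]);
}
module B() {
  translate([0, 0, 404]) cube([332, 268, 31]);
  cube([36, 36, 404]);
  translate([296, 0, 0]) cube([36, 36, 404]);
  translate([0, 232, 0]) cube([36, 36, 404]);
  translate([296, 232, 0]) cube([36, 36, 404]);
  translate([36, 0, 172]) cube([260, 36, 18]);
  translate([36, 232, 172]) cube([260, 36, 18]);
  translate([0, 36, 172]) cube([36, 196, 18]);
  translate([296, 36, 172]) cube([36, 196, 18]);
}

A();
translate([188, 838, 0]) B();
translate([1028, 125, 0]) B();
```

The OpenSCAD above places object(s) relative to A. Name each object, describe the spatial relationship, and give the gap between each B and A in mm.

A is a table. B is a stool. Two stools sit around the table at the +y, +x sides. The gap between each stool and the table is 320 mm.

Each stool's nearest face is 320 mm from the table's bounding box.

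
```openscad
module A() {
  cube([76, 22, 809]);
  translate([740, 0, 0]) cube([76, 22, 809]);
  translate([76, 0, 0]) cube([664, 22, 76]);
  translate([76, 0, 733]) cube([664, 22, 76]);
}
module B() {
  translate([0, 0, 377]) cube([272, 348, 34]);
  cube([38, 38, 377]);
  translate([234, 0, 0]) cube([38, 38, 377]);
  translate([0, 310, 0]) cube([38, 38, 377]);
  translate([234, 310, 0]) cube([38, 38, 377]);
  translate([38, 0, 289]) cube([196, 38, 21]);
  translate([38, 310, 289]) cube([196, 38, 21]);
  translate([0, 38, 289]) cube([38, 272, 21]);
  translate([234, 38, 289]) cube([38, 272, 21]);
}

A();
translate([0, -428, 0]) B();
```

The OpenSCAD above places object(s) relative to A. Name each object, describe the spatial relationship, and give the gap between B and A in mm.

A is a picture frame. B is a stool. The stool is on the floor beside the picture frame on its −y side. The gap between the stool and the picture frame is 80 mm.

The stool's nearest face is 80 mm from the picture frame's −y face.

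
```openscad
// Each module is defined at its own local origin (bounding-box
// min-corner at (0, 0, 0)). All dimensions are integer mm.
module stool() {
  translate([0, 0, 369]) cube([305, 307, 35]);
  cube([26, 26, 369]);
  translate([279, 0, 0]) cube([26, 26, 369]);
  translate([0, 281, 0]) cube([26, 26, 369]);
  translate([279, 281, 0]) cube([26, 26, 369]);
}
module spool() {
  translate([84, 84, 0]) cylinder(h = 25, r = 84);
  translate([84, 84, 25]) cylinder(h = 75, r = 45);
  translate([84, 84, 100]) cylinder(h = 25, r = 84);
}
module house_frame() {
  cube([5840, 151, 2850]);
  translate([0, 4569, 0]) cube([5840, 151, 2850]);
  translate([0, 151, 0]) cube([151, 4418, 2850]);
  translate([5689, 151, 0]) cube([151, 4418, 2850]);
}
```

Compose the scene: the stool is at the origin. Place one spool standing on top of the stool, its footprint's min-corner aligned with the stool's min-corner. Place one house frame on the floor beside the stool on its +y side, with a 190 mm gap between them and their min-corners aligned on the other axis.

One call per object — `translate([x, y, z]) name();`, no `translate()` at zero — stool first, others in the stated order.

stool();
translate([0, 0, 404]) spool();
translate([0, 497, 0]) house_frame();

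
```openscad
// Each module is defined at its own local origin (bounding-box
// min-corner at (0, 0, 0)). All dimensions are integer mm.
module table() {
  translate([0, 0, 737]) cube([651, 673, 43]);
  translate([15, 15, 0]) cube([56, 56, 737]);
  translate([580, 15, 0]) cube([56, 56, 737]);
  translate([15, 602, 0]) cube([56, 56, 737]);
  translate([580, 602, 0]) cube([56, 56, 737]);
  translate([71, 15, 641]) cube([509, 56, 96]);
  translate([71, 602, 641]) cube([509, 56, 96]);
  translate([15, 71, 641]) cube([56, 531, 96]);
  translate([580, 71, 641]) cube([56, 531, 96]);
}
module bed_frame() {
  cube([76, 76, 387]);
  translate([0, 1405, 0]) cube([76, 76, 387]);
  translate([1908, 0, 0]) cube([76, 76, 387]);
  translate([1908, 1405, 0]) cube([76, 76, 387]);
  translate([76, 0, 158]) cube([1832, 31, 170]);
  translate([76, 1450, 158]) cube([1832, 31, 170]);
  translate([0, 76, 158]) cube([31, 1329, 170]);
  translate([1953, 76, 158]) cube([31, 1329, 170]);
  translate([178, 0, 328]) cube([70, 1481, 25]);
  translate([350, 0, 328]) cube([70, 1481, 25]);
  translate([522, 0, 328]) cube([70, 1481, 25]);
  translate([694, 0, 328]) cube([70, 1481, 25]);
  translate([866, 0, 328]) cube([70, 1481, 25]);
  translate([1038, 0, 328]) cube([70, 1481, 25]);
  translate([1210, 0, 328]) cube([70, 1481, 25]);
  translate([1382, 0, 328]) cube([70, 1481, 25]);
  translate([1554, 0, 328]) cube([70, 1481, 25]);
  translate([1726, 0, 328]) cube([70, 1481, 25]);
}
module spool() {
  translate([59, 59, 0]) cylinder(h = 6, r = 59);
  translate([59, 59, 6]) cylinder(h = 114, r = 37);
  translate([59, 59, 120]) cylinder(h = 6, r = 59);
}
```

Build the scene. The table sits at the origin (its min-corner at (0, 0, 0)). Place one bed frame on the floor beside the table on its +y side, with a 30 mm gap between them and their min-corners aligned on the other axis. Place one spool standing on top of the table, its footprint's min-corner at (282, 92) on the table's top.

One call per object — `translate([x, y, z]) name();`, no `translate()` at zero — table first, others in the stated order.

table();
translate([0, 703, 0]) bed_frame();
translate([282, 92, 780]) spool();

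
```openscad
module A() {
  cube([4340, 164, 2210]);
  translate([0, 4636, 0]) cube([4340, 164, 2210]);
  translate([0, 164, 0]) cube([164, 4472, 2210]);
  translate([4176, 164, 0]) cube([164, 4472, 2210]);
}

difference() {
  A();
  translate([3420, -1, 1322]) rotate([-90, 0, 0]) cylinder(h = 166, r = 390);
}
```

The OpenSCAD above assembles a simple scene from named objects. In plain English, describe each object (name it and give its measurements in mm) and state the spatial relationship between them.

A is a box-shaped house frame (walls only): outside footprint 4340×4800 mm, wall height 2210 mm, wall thickness 164 mm. The two y-facing walls run the full x-width; the two x-facing walls fit between the inner faces of the y-facing walls.

The house frame has a circular hole of radius 390 mm through its front wall, centred at (x = 3420, z = 1322).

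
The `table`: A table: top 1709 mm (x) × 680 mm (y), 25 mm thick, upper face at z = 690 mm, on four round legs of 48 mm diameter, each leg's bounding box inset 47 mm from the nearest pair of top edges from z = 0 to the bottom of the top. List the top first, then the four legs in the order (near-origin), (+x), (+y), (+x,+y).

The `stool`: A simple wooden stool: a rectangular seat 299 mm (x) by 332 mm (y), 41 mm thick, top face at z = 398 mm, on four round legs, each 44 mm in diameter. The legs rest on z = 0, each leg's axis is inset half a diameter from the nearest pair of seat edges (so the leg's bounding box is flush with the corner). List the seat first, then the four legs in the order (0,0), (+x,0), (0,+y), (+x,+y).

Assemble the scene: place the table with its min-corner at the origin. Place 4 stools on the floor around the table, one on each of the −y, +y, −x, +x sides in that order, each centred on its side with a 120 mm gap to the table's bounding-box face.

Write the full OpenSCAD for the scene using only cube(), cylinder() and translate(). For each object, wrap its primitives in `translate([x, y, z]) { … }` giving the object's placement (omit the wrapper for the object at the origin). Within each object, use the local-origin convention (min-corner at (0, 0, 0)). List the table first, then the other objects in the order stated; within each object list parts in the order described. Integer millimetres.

translate([0, 0, 665]) cube([1709, 680, 25]);
translate([71, 71, 0]) cylinder(h = 665, r = 24);
translate([1638, 71, 0]) cylinder(h = 665, r = 24);
translate([71, 609, 0]) cylinder(h = 665, r = 24);
translate([1638, 609, 0]) cylinder(h = 665, r = 24);
translate([705, -452, 0]) {
  translate([0, 0, 357]) cube([299, 332, 41]);
  translate([22, 22, 0]) cylinder(h = 357, r = 22);
  translate([277, 22, 0]) cylinder(h = 357, r = 22);
  translate([22, 310, 0]) cylinder(h = 357, r = 22);
  translate([277, 310, 0]) cylinder(h = 357, r = 22);
}
translate([705, 800, 0]) {
  translate([0, 0, 357]) cube([299, 332, 41]);
  translate([22, 22, 0]) cylinder(h = 357, r = 22);
  translate([277, 22, 0]) cylinder(h = 357, r = 22);
  translate([22, 310, 0]) cylinder(h = 357, r = 22);
  translate([277, 310, 0]) cylinder(h = 357, r = 22);
}
translate([-419, 174, 0]) {
  translate([0, 0, 357]) cube([299, 332, 41]);
  translate([22, 22, 0]) cylinder(h = 357, r = 22);
  translate([277, 22, 0]) cylinder(h = 357, r = 22);
  translate([22, 310, 0]) cylinder(h = 357, r = 22);
  translate([277, 310, 0]) cylinder(h = 357, r = 22);
}
translate([1829, 174, 0]) {
  translate([0, 0, 357]) cube([299, 332, 41]);
  translate([22, 22, 0]) cylinder(h = 357, r = 22);
  translate([277, 22, 0]) cylinder(h = 357, r = 22);
  translate([22, 310, 0]) cylinder(h = 357, r = 22);
  translate([277, 310, 0]) cylinder(h = 357, r = 22);
}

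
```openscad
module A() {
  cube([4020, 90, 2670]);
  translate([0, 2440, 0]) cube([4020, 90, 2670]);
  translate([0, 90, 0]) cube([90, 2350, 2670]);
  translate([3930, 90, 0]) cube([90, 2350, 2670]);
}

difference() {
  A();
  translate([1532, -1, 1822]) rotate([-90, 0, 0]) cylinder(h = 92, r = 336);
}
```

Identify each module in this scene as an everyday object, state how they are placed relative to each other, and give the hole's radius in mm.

A is a house frame. The house frame has a circular hole through its front wall. The hole's radius is 336 mm.

The subtracted cylinder has r = 336 mm.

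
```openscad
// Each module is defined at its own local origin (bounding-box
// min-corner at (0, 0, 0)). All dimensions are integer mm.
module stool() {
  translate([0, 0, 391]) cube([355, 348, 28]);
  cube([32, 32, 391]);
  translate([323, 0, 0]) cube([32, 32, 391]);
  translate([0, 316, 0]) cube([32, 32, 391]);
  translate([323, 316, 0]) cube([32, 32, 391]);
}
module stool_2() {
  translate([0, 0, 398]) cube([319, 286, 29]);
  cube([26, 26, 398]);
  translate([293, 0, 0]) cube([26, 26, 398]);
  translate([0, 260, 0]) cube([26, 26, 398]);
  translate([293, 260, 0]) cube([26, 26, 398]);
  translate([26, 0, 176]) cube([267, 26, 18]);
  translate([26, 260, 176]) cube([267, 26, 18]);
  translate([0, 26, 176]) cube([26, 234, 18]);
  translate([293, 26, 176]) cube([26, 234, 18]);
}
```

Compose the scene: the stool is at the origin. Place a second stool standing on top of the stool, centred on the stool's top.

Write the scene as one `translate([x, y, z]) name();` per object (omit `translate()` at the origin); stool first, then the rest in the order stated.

stool();
translate([18, 31, 419]) stool_2();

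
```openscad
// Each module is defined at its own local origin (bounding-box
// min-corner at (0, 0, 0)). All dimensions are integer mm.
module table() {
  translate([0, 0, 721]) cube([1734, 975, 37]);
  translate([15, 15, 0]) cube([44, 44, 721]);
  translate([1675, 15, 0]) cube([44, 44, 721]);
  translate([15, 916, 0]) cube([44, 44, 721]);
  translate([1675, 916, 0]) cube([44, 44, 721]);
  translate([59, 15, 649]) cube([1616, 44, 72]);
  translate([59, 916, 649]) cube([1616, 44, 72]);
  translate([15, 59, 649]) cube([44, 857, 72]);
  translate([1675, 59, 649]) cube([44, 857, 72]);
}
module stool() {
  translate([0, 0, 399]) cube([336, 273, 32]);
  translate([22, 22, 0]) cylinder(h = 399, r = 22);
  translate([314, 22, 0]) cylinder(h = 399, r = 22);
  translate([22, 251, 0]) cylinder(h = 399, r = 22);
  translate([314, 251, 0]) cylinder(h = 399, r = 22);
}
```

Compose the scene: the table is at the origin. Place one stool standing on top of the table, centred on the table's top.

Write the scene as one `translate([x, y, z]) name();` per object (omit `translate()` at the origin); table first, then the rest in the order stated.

table();
translate([699, 351, 758]) stool();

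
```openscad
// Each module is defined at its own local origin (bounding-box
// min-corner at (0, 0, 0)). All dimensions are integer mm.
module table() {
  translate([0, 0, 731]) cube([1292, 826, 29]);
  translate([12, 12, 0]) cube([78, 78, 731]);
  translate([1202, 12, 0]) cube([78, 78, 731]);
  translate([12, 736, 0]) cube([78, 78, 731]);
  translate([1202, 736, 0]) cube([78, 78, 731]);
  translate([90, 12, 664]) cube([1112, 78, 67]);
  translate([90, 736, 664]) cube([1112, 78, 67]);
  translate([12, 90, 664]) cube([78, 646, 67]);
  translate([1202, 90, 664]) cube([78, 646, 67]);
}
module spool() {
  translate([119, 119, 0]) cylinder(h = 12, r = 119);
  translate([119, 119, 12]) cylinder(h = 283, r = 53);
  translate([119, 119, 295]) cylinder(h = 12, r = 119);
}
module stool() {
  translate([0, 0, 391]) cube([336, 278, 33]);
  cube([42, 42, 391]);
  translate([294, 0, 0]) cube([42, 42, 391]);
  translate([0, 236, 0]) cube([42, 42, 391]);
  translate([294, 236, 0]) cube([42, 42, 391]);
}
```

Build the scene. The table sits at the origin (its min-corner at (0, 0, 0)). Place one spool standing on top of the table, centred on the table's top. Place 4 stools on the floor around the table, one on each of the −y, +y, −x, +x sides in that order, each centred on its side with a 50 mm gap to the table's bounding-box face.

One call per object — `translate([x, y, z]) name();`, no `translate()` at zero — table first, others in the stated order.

table();
translate([527, 294, 760]) spool();
translate([478, -328, 0]) stool();
translate([478, 876, 0]) stool();
translate([-386, 274, 0]) stool();
translate([1342, 274, 0]) stool();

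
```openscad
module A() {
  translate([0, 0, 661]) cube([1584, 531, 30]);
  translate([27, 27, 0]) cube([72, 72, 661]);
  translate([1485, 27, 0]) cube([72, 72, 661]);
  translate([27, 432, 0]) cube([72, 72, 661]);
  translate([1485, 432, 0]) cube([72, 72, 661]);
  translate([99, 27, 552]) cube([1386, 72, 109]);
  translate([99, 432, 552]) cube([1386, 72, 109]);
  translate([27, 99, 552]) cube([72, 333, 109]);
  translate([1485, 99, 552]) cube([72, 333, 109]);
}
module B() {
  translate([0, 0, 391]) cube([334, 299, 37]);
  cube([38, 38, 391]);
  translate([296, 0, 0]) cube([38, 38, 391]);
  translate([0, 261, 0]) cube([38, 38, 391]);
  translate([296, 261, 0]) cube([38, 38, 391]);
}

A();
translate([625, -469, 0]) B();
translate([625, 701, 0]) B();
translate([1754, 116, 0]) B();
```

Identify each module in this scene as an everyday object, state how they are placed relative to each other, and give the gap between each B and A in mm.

Each stool's nearest face is 170 mm from the table's bounding box.

A is a table. B is a stool. Three stools sit around the table at the −y, +y, +x sides. The gap between each stool and the table is 170 mm.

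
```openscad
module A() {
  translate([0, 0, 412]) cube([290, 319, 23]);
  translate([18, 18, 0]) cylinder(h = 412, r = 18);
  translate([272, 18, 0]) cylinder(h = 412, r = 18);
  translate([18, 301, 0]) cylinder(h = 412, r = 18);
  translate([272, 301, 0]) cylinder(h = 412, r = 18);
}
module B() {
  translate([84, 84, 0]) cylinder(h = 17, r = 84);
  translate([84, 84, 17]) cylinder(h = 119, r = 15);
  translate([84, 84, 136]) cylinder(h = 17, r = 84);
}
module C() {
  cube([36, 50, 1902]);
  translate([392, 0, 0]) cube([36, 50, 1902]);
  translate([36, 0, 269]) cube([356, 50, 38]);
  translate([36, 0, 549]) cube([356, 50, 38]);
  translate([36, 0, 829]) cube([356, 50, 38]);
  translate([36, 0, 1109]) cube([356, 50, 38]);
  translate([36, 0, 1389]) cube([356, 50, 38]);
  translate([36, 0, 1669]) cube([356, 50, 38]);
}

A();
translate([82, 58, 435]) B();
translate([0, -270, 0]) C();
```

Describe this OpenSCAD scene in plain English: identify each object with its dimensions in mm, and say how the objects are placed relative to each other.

A is a four-legged stool. The seat is a 290×319×23 mm slab whose top surface is at z = 435 mm; four round legs, each 36 mm in diameter, run from the floor (z = 0) to the underside of the seat, each leg's axis is inset half a diameter from the nearest pair of seat edges (so the leg's bounding box is flush with the corner).

B is a spool: two coaxial disc flanges of radius 84 mm and thickness 17 mm, joined by a core cylinder of radius 15 mm and height 119 mm. The lower flange rests on z = 0 and the three cylinders share a vertical axis.

C is a wooden ladder with two side rails of 36×50 mm section and 1902 mm height, set 428 mm apart overall. Between them run 6 rectangular rungs (50 mm deep, 38 mm thick), front faces flush with the rails' −y face. The bottom of the first rung is 269 mm above the floor and each subsequent rung is 280 mm higher than the one below.

The spool is on top of the stool. The ladder is on the floor beside the stool on its −y side.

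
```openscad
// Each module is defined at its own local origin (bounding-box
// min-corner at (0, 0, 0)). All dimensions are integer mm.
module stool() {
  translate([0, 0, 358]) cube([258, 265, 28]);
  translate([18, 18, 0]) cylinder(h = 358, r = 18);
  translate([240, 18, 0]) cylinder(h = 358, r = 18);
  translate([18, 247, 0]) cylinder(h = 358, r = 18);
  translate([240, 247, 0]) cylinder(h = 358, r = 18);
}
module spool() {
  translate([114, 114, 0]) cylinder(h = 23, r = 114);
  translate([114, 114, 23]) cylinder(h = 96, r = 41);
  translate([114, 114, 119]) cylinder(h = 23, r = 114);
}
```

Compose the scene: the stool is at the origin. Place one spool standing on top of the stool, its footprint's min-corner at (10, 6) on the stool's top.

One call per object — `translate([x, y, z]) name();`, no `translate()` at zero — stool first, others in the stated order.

stool();
translate([10, 6, 386]) spool();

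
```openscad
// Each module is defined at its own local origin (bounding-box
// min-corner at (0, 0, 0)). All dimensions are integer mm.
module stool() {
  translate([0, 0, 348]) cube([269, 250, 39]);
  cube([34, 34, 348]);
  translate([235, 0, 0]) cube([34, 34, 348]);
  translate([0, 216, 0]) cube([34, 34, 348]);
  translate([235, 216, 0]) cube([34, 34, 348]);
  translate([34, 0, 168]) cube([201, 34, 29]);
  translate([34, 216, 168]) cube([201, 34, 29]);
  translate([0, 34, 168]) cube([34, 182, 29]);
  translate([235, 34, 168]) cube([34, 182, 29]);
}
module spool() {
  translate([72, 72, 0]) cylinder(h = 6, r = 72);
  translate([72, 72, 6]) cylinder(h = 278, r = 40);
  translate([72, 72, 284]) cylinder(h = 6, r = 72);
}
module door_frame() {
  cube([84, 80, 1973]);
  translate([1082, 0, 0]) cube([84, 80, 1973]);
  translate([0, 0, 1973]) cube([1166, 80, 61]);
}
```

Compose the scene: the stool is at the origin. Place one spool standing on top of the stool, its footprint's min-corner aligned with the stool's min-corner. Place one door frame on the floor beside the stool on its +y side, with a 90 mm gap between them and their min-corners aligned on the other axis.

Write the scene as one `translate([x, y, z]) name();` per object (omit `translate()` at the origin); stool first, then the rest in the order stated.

stool();
translate([0, 0, 387]) spool();
translate([0, 340, 0]) door_frame();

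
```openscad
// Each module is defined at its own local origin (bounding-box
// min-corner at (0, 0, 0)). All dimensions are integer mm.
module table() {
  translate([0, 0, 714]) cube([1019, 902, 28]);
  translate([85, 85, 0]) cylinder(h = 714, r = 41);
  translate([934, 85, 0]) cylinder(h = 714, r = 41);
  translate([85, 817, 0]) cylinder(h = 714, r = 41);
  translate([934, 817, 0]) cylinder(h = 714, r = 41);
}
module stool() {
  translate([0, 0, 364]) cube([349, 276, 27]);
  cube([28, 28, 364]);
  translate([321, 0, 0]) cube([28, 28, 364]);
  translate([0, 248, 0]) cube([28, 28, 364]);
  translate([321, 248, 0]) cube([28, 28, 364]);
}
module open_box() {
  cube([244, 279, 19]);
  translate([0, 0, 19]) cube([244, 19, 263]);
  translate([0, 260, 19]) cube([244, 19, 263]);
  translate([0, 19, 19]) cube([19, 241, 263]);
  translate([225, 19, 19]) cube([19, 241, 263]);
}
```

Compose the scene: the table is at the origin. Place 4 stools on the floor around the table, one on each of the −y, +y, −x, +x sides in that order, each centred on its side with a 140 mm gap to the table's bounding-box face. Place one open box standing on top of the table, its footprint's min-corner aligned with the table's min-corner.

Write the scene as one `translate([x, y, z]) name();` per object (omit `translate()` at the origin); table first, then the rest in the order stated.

table();
translate([335, -416, 0]) stool();
translate([335, 1042, 0]) stool();
translate([-489, 313, 0]) stool();
translate([1159, 313, 0]) stool();
translate([0, 0, 742]) open_box();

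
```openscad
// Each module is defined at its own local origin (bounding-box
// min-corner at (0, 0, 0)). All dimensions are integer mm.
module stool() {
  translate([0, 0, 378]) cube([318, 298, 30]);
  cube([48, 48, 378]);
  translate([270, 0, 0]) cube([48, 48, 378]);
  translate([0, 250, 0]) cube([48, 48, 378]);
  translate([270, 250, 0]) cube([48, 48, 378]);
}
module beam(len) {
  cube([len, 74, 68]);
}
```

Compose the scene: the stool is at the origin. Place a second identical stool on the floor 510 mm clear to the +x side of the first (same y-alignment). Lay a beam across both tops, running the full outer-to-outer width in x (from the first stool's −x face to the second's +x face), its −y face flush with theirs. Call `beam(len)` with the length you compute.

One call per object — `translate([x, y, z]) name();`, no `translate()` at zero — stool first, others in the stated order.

stool();
translate([828, 0, 0]) stool();
translate([0, 0, 408]) beam(1146);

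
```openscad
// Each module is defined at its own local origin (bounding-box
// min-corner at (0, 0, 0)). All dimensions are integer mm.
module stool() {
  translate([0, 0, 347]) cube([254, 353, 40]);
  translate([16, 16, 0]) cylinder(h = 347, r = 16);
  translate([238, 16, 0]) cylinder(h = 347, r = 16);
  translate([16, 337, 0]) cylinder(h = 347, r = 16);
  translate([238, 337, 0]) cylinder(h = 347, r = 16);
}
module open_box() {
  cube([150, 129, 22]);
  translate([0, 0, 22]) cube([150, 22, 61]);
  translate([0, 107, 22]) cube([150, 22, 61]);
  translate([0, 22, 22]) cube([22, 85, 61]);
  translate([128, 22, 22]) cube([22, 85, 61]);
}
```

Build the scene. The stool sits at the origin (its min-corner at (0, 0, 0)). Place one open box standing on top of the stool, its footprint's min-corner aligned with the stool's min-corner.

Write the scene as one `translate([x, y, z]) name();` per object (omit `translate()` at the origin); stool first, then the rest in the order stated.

stool();
translate([0, 0, 387]) open_box();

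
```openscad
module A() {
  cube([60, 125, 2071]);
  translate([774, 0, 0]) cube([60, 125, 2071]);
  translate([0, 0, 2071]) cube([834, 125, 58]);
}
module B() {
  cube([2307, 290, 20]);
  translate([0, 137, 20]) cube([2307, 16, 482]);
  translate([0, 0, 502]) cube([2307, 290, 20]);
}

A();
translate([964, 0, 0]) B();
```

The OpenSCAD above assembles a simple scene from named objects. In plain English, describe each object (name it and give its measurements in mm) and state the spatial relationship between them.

A is a door frame. The clear opening is 714 mm wide and 2071 mm high. Two 60 mm wide jambs, 125 mm deep, stand either side of the opening from the floor to the top of the opening. A 58 mm thick head sits across the top of both jambs, spanning the full outside width of the frame.

B is an I-beam lying along x, 2307 mm long. Overall section height 522 mm. Two flanges 290 mm wide (y) and 20 mm thick, one on the floor and one at the top; a web 16 mm thick runs between them, centred on the flange width.

The I-beam is on the floor beside the door frame on its +x side.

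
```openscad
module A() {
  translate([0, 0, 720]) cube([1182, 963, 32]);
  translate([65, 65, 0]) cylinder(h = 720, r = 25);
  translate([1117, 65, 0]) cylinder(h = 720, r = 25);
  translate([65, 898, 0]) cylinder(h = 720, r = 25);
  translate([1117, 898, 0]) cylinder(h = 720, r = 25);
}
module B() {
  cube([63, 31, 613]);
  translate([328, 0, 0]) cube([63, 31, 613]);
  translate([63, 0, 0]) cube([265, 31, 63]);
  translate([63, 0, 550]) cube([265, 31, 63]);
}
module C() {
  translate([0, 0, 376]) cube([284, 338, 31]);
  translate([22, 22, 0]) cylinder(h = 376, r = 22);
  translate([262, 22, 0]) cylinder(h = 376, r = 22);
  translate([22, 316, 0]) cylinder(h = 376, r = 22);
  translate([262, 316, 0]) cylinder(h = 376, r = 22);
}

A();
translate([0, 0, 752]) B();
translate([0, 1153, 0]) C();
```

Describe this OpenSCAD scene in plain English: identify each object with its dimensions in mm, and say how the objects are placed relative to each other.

A is a rectangular dining table. The top is 1182×963×32 mm with its upper surface at z = 752 mm. It stands on four round legs of 50 mm diameter, each leg's bounding box inset 40 mm from the nearest pair of top edges, running from the floor to the underside of the top.

B is a picture frame with a 265×487 mm rectangular opening (x by z) and a uniform 63 mm border on every side. Frame depth is 31 mm along y. It is built from two vertical stiles running the full outside height and two horizontal rails spanning the gap between the stiles.

C is a simple wooden stool: a rectangular seat 284 mm (x) by 338 mm (y), 31 mm thick, top face at z = 407 mm, on four round legs, each 44 mm in diameter. The legs rest on z = 0, each leg's axis is inset half a diameter from the nearest pair of seat edges (so the leg's bounding box is flush with the corner).

The picture frame is on top of the table. The stool is on the floor beside the table on its +y side.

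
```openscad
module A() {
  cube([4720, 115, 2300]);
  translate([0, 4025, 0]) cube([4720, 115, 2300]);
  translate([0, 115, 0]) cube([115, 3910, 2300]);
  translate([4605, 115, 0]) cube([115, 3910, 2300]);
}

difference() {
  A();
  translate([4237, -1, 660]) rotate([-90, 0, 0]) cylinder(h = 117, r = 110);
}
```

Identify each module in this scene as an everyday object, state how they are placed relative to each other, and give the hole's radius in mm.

The subtracted cylinder has r = 110 mm.

A is a house frame. The house frame has a circular hole through its front wall. The hole's radius is 110 mm.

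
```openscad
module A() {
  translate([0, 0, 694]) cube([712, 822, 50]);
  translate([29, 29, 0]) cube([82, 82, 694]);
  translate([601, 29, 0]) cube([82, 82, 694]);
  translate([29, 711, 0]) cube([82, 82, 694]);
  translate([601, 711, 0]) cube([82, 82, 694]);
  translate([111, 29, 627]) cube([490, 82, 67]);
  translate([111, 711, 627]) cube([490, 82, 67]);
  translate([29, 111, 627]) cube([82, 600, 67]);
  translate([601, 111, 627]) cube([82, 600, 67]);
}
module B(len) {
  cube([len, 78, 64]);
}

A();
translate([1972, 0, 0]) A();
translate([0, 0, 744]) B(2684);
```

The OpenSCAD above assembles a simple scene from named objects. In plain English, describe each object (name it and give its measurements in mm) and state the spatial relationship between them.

A is a rectangular dining table. The top is 712×822×50 mm with its upper surface at z = 744 mm. It stands on four 82×82 mm square legs, each inset 29 mm from the nearest pair of top edges, running from the floor to the underside of the top. Four apron rails, 82 mm thick and 67 mm tall, run between adjacent legs with their top edges flush with the underside of the top and their outer faces flush with the legs' outer faces.

B is a rectangular beam 2684 mm long (x), 78 mm deep (y), 64 mm thick (z).

The beam spans the tops of two tables placed 1260 mm apart, resting at z = 744 mm.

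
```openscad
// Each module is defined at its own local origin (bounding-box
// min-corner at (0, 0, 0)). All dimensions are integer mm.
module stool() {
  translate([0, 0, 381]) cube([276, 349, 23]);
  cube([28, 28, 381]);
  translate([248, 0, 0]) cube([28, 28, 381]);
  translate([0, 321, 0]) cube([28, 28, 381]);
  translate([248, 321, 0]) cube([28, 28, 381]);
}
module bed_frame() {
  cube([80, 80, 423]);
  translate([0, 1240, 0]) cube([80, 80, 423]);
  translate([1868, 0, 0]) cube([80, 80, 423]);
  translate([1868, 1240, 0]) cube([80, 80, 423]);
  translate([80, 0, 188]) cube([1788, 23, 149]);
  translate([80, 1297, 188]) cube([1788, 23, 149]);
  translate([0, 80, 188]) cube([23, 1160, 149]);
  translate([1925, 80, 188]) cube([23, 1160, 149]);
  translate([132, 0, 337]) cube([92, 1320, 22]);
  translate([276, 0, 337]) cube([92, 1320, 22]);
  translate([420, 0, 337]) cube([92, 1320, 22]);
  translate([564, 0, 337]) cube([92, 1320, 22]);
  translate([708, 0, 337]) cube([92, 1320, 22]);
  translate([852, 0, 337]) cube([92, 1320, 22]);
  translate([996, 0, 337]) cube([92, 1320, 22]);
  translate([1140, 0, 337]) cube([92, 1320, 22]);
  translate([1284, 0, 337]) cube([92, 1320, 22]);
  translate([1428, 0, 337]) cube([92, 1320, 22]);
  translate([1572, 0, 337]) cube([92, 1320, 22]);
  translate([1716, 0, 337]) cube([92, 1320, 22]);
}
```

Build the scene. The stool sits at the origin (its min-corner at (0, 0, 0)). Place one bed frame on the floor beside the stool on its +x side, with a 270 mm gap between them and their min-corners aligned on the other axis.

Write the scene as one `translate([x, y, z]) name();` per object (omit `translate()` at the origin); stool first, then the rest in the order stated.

stool();
translate([546, 0, 0]) bed_frame();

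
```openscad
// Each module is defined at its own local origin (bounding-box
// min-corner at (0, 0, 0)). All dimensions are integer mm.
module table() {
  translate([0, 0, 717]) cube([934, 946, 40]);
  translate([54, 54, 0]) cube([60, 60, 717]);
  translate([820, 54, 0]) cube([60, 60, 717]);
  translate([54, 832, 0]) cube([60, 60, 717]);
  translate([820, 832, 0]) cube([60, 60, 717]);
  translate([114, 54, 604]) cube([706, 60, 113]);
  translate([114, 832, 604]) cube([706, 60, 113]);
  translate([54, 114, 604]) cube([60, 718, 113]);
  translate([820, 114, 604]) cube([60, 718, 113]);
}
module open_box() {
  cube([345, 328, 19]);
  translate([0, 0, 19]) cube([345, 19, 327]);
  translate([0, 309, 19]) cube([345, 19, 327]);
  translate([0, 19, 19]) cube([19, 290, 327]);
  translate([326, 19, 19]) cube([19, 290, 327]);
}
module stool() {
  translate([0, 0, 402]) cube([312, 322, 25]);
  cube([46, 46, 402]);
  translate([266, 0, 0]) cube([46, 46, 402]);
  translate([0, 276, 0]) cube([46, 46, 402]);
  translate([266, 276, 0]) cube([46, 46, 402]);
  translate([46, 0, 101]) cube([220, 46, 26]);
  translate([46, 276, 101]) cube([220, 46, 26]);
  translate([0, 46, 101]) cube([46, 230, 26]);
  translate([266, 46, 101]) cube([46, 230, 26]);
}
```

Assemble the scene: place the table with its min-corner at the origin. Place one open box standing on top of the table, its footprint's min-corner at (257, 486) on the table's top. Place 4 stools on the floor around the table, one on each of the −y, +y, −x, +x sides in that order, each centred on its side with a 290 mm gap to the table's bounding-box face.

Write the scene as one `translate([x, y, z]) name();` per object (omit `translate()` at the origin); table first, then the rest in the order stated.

table();
translate([257, 486, 757]) open_box();
translate([311, -612, 0]) stool();
translate([311, 1236, 0]) stool();
translate([-602, 312, 0]) stool();
translate([1224, 312, 0]) stool();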